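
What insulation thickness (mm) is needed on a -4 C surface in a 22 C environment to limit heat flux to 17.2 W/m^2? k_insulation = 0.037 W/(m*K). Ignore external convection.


dT = 22 - (-4) = 26 K
thickness = k * dT / q_max * 1000
thickness = 0.037 * 26 / 17.2 * 1000
thickness = 55.9 mm

55.9


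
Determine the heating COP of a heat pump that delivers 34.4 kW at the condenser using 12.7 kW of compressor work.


COP_hp = Q_cond / W
COP_hp = 34.4 / 12.7
COP_hp = 2.709

2.709


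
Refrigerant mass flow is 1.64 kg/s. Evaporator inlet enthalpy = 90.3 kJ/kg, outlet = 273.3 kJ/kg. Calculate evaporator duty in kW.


dh = 273.3 - 90.3 = 183.0 kJ/kg
Q_evap = m_dot * dh = 1.64 * 183.0
Q_evap = 300.12 kW

300.12


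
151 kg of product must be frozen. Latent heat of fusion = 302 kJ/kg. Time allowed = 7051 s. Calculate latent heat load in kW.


Q_lat = m * h_fg / t
Q_lat = 151 * 302 / 7051
Q_lat = 6.47 kW

6.47


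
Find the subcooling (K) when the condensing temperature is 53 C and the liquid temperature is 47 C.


Subcooling = T_cond - T_liquid
Subcooling = 53 - 47
Subcooling = 6 K

6


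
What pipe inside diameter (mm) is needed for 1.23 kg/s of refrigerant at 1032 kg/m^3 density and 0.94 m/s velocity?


A = m_dot / (rho * v) = 1.23 / (1032 * 0.94) = 0.001267936665 m^2
d = sqrt(4*A/pi) * 1000
d = 40.2 mm

40.2


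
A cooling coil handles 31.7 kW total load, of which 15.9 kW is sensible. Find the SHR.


SHR = Q_sensible / Q_total
SHR = 15.9 / 31.7
SHR = 0.502

0.502


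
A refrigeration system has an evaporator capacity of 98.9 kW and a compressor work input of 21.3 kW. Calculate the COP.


COP = Q_evap / W
COP = 98.9 / 21.3
COP = 4.643

4.643


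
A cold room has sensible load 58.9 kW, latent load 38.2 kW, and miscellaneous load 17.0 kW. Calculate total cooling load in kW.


Q_total = Q_s + Q_l + Q_misc
Q_total = 58.9 + 38.2 + 17.0
Q_total = 114.1 kW

114.1


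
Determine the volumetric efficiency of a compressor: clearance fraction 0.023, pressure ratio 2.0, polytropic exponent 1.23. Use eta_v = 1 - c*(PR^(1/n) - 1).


PR^(1/n) = 2.0^(1/1.23) = 1.75687084
eta_v = 1 - 0.023 * (1.75687084 - 1)
eta_v = 0.9826

0.9826


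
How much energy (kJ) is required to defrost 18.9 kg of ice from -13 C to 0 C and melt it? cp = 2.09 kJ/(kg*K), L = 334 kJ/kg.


Sensible heat = cp * dT = 2.09 * 13 = 27.17 kJ/kg
Total per kg = 27.17 + 334 = 361.17 kJ/kg
Q = m * total = 18.9 * 361.17
Q = 6826.1 kJ

6826.1


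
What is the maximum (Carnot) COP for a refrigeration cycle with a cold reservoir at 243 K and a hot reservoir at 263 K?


dT = 263 - 243 = 20 K
COP_carnot = T_cold / dT = 243 / 20
COP_carnot = 12.15

12.15


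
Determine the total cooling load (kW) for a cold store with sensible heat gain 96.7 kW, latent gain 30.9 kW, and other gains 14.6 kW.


Q_total = Q_s + Q_l + Q_misc
Q_total = 96.7 + 30.9 + 14.6
Q_total = 142.2 kW

142.2


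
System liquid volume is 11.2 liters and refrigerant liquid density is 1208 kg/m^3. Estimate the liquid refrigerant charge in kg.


Charge = V * rho / 1000
Charge = 11.2 * 1208 / 1000
Charge = 13.53 kg

13.53


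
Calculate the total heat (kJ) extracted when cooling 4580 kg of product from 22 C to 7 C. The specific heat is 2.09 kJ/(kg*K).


dT = 22 - (7) = 15 K
Q = m * cp * dT = 4580 * 2.09 * 15
Q = 143583 kJ

143583


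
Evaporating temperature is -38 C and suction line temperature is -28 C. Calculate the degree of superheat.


Superheat = T_suction - T_evap
Superheat = -28 - (-38)
Superheat = 10 K

10


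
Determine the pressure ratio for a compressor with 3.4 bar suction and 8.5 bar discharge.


PR = P_high / P_low
PR = 8.5 / 3.4
PR = 2.5

2.5


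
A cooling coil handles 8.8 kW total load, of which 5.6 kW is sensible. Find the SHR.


SHR = Q_sensible / Q_total
SHR = 5.6 / 8.8
SHR = 0.636

0.636


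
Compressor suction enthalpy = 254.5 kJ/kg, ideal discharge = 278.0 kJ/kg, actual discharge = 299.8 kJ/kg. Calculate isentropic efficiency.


dh_ideal = 278.0 - 254.5 = 23.5 kJ/kg
dh_actual = 299.8 - 254.5 = 45.3 kJ/kg
eta_s = dh_ideal / dh_actual = 23.5 / 45.3
eta_s = 0.5188

0.5188


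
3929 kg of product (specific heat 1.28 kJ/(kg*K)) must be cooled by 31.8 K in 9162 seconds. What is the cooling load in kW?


Q = m * cp * dT / t
Q = 3929 * 1.28 * 31.8 / 9162
Q = 17.455 kW

17.455


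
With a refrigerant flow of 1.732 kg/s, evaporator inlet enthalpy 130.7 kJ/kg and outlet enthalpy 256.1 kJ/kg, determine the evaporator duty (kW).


dh = 256.1 - 130.7 = 125.4 kJ/kg
Q_evap = m_dot * dh = 1.732 * 125.4
Q_evap = 217.19 kW

217.19


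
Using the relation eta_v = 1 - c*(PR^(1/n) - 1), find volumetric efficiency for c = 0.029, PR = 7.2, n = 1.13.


PR^(1/n) = 7.2^(1/1.13) = 5.73721763
eta_v = 1 - 0.029 * (5.73721763 - 1)
eta_v = 0.8626

0.8626


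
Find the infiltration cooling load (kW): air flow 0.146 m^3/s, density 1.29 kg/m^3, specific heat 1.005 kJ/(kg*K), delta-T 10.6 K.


Q = V_dot * rho * cp * dT
Q = 0.146 * 1.29 * 1.005 * 10.6
Q = 2.006 kW

2.006


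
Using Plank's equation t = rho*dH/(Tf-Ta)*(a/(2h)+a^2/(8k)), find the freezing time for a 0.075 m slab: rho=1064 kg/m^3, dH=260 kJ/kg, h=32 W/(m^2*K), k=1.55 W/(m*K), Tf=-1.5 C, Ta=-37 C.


dT = -1.5 - (-37) = 35.5 K
term1 = a/(2h) = 0.075/(2*32) = 0.001171875
term2 = a^2/(8k) = 0.075^2/(8*1.55) = 0.0004536290323
t = rho*dH*1000/dT * (term1 + term2)
t = 1064*260*1000/35.5 * (0.001171875 + 0.0004536290323)
t = 12667 s

12667


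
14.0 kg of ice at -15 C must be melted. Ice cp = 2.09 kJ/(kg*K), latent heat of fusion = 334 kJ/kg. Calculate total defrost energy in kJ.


Sensible heat = cp * dT = 2.09 * 15 = 31.35 kJ/kg
Total per kg = 31.35 + 334 = 365.35 kJ/kg
Q = m * total = 14.0 * 365.35
Q = 5114.9 kJ

5114.9


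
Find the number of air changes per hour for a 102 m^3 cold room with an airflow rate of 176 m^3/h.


ACH = flow / volume
ACH = 176 / 102
ACH = 1.725

1.725


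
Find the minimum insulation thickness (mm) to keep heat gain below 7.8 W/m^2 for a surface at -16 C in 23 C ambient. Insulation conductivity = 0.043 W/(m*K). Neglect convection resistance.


dT = 23 - (-16) = 39 K
thickness = k * dT / q_max * 1000
thickness = 0.043 * 39 / 7.8 * 1000
thickness = 215.0 mm

215.0


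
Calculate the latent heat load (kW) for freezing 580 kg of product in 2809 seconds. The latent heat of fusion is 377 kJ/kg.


Q_lat = m * h_fg / t
Q_lat = 580 * 377 / 2809
Q_lat = 77.84 kW

77.84


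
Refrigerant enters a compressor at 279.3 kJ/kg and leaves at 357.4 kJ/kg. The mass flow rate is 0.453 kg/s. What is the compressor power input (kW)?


dh = 357.4 - 279.3 = 78.1 kJ/kg
W = m_dot * dh = 0.453 * 78.1 = 35.38 kW

35.38


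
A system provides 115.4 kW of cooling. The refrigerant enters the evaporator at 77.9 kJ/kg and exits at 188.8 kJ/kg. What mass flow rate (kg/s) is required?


dh = 188.8 - 77.9 = 110.9 kJ/kg
m_dot = Q / dh = 115.4 / 110.9 = 1.0406 kg/s

1.0406


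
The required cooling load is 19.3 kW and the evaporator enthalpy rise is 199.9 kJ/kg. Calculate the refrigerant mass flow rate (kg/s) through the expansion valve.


m_dot = Q / dh
m_dot = 19.3 / 199.9
m_dot = 0.0965 kg/s

0.0965


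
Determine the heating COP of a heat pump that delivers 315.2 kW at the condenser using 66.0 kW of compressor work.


COP_hp = Q_cond / W
COP_hp = 315.2 / 66.0
COP_hp = 4.776

4.776


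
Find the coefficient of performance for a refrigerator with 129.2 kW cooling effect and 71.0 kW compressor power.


COP = Q_evap / W
COP = 129.2 / 71.0
COP = 1.82

1.82


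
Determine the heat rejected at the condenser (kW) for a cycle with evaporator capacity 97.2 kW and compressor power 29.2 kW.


Q_cond = Q_evap + W
Q_cond = 97.2 + 29.2
Q_cond = 126.4 kW

126.4


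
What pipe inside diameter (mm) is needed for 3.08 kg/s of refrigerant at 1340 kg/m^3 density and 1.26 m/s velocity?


A = m_dot / (rho * v) = 3.08 / (1340 * 1.26) = 0.001824212272 m^2
d = sqrt(4*A/pi) * 1000
d = 48.2 mm

48.2


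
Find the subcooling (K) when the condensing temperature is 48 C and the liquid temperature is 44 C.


Subcooling = T_cond - T_liquid
Subcooling = 48 - 44
Subcooling = 4 K

4


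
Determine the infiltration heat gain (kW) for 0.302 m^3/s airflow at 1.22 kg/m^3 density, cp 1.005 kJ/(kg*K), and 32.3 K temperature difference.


Q = V_dot * rho * cp * dT
Q = 0.302 * 1.22 * 1.005 * 32.3
Q = 11.96 kW

11.96


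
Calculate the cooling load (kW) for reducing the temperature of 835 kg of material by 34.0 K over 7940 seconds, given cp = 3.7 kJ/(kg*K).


Q = m * cp * dT / t
Q = 835 * 3.7 * 34.0 / 7940
Q = 13.23 kW

13.23


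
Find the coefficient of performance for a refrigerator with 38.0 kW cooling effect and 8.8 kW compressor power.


COP = Q_evap / W
COP = 38.0 / 8.8
COP = 4.318

4.318


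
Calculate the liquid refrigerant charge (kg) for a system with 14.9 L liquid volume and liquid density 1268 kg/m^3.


Charge = V * rho / 1000
Charge = 14.9 * 1268 / 1000
Charge = 18.89 kg

18.89


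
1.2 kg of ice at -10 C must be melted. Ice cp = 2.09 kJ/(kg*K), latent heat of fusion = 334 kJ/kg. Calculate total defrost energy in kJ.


Sensible heat = cp * dT = 2.09 * 10 = 20.9 kJ/kg
Total per kg = 20.9 + 334 = 354.9 kJ/kg
Q = m * total = 1.2 * 354.9
Q = 425.9 kJ

425.9


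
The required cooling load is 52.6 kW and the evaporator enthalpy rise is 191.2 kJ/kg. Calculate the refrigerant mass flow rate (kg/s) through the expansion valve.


m_dot = Q / dh
m_dot = 52.6 / 191.2
m_dot = 0.2751 kg/s

0.2751


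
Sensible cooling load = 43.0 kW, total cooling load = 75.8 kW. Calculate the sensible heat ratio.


SHR = Q_sensible / Q_total
SHR = 43.0 / 75.8
SHR = 0.567

0.567


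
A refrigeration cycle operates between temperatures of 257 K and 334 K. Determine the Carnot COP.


dT = 334 - 257 = 77 K
COP_carnot = T_cold / dT = 257 / 77
COP_carnot = 3.338

3.338


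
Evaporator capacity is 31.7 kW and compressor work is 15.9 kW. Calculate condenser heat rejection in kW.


Q_cond = Q_evap + W
Q_cond = 31.7 + 15.9
Q_cond = 47.6 kW

47.6


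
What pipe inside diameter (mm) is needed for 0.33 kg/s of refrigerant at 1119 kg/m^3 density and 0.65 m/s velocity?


A = m_dot / (rho * v) = 0.33 / (1119 * 0.65) = 0.0004537017942 m^2
d = sqrt(4*A/pi) * 1000
d = 24.0 mm

24.0


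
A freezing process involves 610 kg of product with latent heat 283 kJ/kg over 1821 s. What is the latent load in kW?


Q_lat = m * h_fg / t
Q_lat = 610 * 283 / 1821
Q_lat = 94.8 kW

94.8


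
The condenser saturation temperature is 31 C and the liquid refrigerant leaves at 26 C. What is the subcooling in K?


Subcooling = T_cond - T_liquid
Subcooling = 31 - 26
Subcooling = 5 K

5


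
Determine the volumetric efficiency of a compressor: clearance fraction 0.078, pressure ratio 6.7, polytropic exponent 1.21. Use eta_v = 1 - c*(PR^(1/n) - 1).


PR^(1/n) = 6.7^(1/1.21) = 4.81622146
eta_v = 1 - 0.078 * (4.81622146 - 1)
eta_v = 0.7023

0.7023


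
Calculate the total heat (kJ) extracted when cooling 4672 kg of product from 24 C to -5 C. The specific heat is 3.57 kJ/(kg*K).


dT = 24 - (-5) = 29 K
Q = m * cp * dT = 4672 * 3.57 * 29
Q = 483692 kJ

483692


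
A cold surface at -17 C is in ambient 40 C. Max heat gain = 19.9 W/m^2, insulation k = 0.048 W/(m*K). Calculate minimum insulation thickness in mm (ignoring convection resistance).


dT = 40 - (-17) = 57 K
thickness = k * dT / q_max * 1000
thickness = 0.048 * 57 / 19.9 * 1000
thickness = 137.5 mm

137.5


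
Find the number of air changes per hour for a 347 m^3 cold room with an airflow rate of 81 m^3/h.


ACH = flow / volume
ACH = 81 / 347
ACH = 0.233

0.233


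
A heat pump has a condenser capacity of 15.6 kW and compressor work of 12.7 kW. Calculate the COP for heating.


COP_hp = Q_cond / W
COP_hp = 15.6 / 12.7
COP_hp = 1.228

1.228


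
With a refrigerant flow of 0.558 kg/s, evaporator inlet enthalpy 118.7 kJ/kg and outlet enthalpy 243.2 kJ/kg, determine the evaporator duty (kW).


dh = 243.2 - 118.7 = 124.5 kJ/kg
Q_evap = m_dot * dh = 0.558 * 124.5
Q_evap = 69.47 kW

69.47


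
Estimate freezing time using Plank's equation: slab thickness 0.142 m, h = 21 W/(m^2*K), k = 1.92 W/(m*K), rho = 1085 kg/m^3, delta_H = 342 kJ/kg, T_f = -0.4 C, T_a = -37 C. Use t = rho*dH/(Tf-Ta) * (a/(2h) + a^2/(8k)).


dT = -0.4 - (-37) = 36.6 K
term1 = a/(2h) = 0.142/(2*21) = 0.003380952381
term2 = a^2/(8k) = 0.142^2/(8*1.92) = 0.001312760417
t = rho*dH*1000/dT * (term1 + term2)
t = 1085*342*1000/36.6 * (0.003380952381 + 0.001312760417)
t = 47587 s

47587


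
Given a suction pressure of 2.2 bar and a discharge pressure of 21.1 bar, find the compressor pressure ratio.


PR = P_high / P_low
PR = 21.1 / 2.2
PR = 9.591

9.591


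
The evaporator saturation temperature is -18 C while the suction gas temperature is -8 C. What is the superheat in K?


Superheat = T_suction - T_evap
Superheat = -8 - (-18)
Superheat = 10 K

10


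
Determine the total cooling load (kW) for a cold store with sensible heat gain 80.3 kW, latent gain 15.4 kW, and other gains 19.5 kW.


Q_total = Q_s + Q_l + Q_misc
Q_total = 80.3 + 15.4 + 19.5
Q_total = 115.2 kW

115.2


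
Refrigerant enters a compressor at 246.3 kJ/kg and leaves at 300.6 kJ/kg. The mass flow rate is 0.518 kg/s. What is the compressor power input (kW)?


dh = 300.6 - 246.3 = 54.3 kJ/kg
W = m_dot * dh = 0.518 * 54.3 = 28.13 kW

28.13


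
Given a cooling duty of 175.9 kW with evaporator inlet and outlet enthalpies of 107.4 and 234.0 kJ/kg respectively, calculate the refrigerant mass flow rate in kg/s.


dh = 234.0 - 107.4 = 126.6 kJ/kg
m_dot = Q / dh = 175.9 / 126.6 = 1.3894 kg/s

1.3894


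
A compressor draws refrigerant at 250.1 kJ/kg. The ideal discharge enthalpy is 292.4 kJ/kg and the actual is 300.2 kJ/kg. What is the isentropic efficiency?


dh_ideal = 292.4 - 250.1 = 42.3 kJ/kg
dh_actual = 300.2 - 250.1 = 50.1 kJ/kg
eta_s = dh_ideal / dh_actual = 42.3 / 50.1
eta_s = 0.8443

0.8443


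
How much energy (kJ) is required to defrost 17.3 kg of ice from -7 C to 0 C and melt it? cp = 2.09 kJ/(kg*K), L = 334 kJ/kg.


Sensible heat = cp * dT = 2.09 * 7 = 14.63 kJ/kg
Total per kg = 14.63 + 334 = 348.63 kJ/kg
Q = m * total = 17.3 * 348.63
Q = 6031.3 kJ

6031.3


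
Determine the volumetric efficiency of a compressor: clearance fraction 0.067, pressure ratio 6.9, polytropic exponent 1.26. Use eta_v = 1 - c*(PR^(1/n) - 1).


PR^(1/n) = 6.9^(1/1.26) = 4.63183678
eta_v = 1 - 0.067 * (4.63183678 - 1)
eta_v = 0.7567

0.7567


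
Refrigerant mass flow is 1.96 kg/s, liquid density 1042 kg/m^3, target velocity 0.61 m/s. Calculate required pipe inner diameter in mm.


A = m_dot / (rho * v) = 1.96 / (1042 * 0.61) = 0.003083603411 m^2
d = sqrt(4*A/pi) * 1000
d = 62.7 mm

62.7


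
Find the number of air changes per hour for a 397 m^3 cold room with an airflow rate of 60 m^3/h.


ACH = flow / volume
ACH = 60 / 397
ACH = 0.151

0.151


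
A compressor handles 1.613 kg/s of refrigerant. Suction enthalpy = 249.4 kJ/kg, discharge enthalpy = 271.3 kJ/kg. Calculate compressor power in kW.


dh = 271.3 - 249.4 = 21.9 kJ/kg
W = m_dot * dh = 1.613 * 21.9 = 35.32 kW

35.32


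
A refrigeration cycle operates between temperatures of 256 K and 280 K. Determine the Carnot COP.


dT = 280 - 256 = 24 K
COP_carnot = T_cold / dT = 256 / 24
COP_carnot = 10.667

10.667


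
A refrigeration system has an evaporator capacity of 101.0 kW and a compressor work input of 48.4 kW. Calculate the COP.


COP = Q_evap / W
COP = 101.0 / 48.4
COP = 2.087

2.087


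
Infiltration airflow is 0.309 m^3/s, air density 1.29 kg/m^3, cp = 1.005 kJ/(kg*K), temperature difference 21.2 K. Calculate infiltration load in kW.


Q = V_dot * rho * cp * dT
Q = 0.309 * 1.29 * 1.005 * 21.2
Q = 8.493 kW

8.493


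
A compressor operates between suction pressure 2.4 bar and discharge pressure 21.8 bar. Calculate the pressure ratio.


PR = P_high / P_low
PR = 21.8 / 2.4
PR = 9.083

9.083


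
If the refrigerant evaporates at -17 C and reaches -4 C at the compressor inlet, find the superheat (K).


Superheat = T_suction - T_evap
Superheat = -4 - (-17)
Superheat = 13 K

13


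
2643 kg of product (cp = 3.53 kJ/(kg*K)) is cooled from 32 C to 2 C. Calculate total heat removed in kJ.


dT = 32 - (2) = 30 K
Q = m * cp * dT = 2643 * 3.53 * 30
Q = 279894 kJ

279894


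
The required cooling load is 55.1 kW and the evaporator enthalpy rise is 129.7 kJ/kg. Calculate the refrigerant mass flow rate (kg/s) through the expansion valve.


m_dot = Q / dh
m_dot = 55.1 / 129.7
m_dot = 0.4248 kg/s

0.4248


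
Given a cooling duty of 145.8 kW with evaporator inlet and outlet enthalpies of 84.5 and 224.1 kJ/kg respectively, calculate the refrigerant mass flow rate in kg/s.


dh = 224.1 - 84.5 = 139.6 kJ/kg
m_dot = Q / dh = 145.8 / 139.6 = 1.0444 kg/s

1.0444


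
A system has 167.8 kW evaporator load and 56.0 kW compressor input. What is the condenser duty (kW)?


Q_cond = Q_evap + W
Q_cond = 167.8 + 56.0
Q_cond = 223.8 kW

223.8


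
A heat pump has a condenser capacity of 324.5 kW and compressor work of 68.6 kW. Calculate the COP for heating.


COP_hp = Q_cond / W
COP_hp = 324.5 / 68.6
COP_hp = 4.73

4.73


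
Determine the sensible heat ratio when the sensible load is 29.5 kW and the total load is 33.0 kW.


SHR = Q_sensible / Q_total
SHR = 29.5 / 33.0
SHR = 0.894

0.894


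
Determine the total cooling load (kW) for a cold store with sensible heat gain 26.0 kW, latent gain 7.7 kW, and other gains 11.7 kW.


Q_total = Q_s + Q_l + Q_misc
Q_total = 26.0 + 7.7 + 11.7
Q_total = 45.4 kW

45.4


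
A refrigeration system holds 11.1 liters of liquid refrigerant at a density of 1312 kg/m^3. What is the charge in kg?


Charge = V * rho / 1000
Charge = 11.1 * 1312 / 1000
Charge = 14.56 kg

14.56


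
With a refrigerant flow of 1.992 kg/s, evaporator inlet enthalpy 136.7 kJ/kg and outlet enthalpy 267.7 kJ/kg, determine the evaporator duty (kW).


dh = 267.7 - 136.7 = 131.0 kJ/kg
Q_evap = m_dot * dh = 1.992 * 131.0
Q_evap = 260.95 kW

260.95


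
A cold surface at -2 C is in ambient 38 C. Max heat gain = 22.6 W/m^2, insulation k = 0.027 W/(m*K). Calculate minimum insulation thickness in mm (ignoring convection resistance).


dT = 38 - (-2) = 40 K
thickness = k * dT / q_max * 1000
thickness = 0.027 * 40 / 22.6 * 1000
thickness = 47.8 mm

47.8


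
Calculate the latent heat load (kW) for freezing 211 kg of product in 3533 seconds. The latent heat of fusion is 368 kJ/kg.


Q_lat = m * h_fg / t
Q_lat = 211 * 368 / 3533
Q_lat = 21.98 kW

21.98


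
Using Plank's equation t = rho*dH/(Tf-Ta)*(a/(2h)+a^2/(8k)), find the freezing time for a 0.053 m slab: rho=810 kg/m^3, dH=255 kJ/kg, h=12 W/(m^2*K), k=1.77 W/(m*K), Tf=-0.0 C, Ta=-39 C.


dT = -0.0 - (-39) = 39.0 K
term1 = a/(2h) = 0.053/(2*12) = 0.002208333333
term2 = a^2/(8k) = 0.053^2/(8*1.77) = 0.0001983757062
t = rho*dH*1000/dT * (term1 + term2)
t = 810*255*1000/39.0 * (0.002208333333 + 0.0001983757062)
t = 12746 s

12746


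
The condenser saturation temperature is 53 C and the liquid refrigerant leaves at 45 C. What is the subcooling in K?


Subcooling = T_cond - T_liquid
Subcooling = 53 - 45
Subcooling = 8 K

8


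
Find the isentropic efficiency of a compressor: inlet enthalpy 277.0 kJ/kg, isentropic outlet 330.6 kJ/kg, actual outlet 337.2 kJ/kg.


dh_ideal = 330.6 - 277.0 = 53.6 kJ/kg
dh_actual = 337.2 - 277.0 = 60.2 kJ/kg
eta_s = dh_ideal / dh_actual = 53.6 / 60.2
eta_s = 0.8904

0.8904


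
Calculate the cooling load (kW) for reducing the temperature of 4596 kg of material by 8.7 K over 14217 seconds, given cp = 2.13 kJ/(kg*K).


Q = m * cp * dT / t
Q = 4596 * 2.13 * 8.7 / 14217
Q = 5.991 kW

5.991


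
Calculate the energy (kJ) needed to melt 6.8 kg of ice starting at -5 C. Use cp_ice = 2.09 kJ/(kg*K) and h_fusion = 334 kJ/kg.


Sensible heat = cp * dT = 2.09 * 5 = 10.45 kJ/kg
Total per kg = 10.45 + 334 = 344.45 kJ/kg
Q = m * total = 6.8 * 344.45
Q = 2342.3 kJ

2342.3


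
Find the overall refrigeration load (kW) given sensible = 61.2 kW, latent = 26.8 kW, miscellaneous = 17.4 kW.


Q_total = Q_s + Q_l + Q_misc
Q_total = 61.2 + 26.8 + 17.4
Q_total = 105.4 kW

105.4


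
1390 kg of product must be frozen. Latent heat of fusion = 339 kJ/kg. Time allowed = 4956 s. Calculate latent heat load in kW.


Q_lat = m * h_fg / t
Q_lat = 1390 * 339 / 4956
Q_lat = 95.08 kW

95.08


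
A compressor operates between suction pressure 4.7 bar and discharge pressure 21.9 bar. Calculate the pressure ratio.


PR = P_high / P_low
PR = 21.9 / 4.7
PR = 4.66

4.66


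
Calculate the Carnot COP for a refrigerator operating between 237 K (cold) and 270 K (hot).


dT = 270 - 237 = 33 K
COP_carnot = T_cold / dT = 237 / 33
COP_carnot = 7.182

7.182


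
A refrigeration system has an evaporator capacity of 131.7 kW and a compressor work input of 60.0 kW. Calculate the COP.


COP = Q_evap / W
COP = 131.7 / 60.0
COP = 2.195

2.195


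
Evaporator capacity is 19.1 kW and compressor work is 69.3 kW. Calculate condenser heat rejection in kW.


Q_cond = Q_evap + W
Q_cond = 19.1 + 69.3
Q_cond = 88.4 kW

88.4


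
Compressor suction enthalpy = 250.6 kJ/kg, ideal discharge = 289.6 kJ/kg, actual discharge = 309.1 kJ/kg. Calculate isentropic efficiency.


dh_ideal = 289.6 - 250.6 = 39.0 kJ/kg
dh_actual = 309.1 - 250.6 = 58.5 kJ/kg
eta_s = dh_ideal / dh_actual = 39.0 / 58.5
eta_s = 0.6667

0.6667


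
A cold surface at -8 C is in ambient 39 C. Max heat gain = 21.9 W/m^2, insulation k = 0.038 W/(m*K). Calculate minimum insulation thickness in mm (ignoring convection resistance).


dT = 39 - (-8) = 47 K
thickness = k * dT / q_max * 1000
thickness = 0.038 * 47 / 21.9 * 1000
thickness = 81.6 mm

81.6


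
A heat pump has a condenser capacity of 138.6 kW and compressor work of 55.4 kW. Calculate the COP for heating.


COP_hp = Q_cond / W
COP_hp = 138.6 / 55.4
COP_hp = 2.502

2.502


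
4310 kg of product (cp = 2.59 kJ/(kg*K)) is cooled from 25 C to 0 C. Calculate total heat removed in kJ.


dT = 25 - (0) = 25 K
Q = m * cp * dT = 4310 * 2.59 * 25
Q = 279073 kJ

279073


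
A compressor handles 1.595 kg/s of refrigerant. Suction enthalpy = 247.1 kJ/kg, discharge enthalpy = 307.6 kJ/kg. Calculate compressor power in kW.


dh = 307.6 - 247.1 = 60.5 kJ/kg
W = m_dot * dh = 1.595 * 60.5 = 96.5 kW

96.5


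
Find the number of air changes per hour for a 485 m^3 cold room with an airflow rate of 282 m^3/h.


ACH = flow / volume
ACH = 282 / 485
ACH = 0.581

0.581


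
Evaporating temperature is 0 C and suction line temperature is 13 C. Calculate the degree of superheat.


Superheat = T_suction - T_evap
Superheat = 13 - (0)
Superheat = 13 K

13


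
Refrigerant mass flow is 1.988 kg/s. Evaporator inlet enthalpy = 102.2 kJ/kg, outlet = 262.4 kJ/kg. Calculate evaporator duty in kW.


dh = 262.4 - 102.2 = 160.2 kJ/kg
Q_evap = m_dot * dh = 1.988 * 160.2
Q_evap = 318.48 kW

318.48


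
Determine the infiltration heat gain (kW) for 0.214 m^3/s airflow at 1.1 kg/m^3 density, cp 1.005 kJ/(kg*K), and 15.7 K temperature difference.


Q = V_dot * rho * cp * dT
Q = 0.214 * 1.1 * 1.005 * 15.7
Q = 3.714 kW

3.714


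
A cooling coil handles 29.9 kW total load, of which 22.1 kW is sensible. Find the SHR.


SHR = Q_sensible / Q_total
SHR = 22.1 / 29.9
SHR = 0.739

0.739


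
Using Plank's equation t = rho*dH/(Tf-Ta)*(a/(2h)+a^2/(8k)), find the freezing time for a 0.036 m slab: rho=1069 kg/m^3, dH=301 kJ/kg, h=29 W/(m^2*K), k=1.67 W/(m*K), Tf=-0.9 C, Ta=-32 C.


dT = -0.9 - (-32) = 31.1 K
term1 = a/(2h) = 0.036/(2*29) = 0.0006206896552
term2 = a^2/(8k) = 0.036^2/(8*1.67) = 0.00009700598802
t = rho*dH*1000/dT * (term1 + term2)
t = 1069*301*1000/31.1 * (0.0006206896552 + 0.00009700598802)
t = 7425 s

7425


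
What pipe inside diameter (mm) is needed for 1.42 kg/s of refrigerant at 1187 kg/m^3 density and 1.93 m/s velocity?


A = m_dot / (rho * v) = 1.42 / (1187 * 1.93) = 0.0006198410239 m^2
d = sqrt(4*A/pi) * 1000
d = 28.1 mm

28.1


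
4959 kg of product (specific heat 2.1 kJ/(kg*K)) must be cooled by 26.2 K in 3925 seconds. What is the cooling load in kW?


Q = m * cp * dT / t
Q = 4959 * 2.1 * 26.2 / 3925
Q = 69.514 kW

69.514


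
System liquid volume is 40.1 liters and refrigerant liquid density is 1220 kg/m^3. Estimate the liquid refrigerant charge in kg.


Charge = V * rho / 1000
Charge = 40.1 * 1220 / 1000
Charge = 48.92 kg

48.92


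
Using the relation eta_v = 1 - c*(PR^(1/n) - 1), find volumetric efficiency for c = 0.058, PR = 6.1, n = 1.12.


PR^(1/n) = 6.1^(1/1.12) = 5.02559345
eta_v = 1 - 0.058 * (5.02559345 - 1)
eta_v = 0.7665

0.7665


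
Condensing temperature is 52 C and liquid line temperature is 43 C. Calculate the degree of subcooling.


Subcooling = T_cond - T_liquid
Subcooling = 52 - 43
Subcooling = 9 K

9


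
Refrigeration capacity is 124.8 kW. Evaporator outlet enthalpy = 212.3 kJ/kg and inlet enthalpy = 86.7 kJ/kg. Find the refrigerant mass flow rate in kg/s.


dh = 212.3 - 86.7 = 125.6 kJ/kg
m_dot = Q / dh = 124.8 / 125.6 = 0.9936 kg/s

0.9936


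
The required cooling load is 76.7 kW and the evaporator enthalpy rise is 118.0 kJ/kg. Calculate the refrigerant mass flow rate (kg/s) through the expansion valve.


m_dot = Q / dh
m_dot = 76.7 / 118.0
m_dot = 0.65 kg/s

0.65


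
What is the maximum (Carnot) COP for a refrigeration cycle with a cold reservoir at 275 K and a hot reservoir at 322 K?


dT = 322 - 275 = 47 K
COP_carnot = T_cold / dT = 275 / 47
COP_carnot = 5.851

5.851


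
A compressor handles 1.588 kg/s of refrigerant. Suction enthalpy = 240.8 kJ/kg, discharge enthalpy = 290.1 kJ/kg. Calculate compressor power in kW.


dh = 290.1 - 240.8 = 49.3 kJ/kg
W = m_dot * dh = 1.588 * 49.3 = 78.29 kW

78.29


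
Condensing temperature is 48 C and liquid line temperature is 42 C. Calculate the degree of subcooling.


Subcooling = T_cond - T_liquid
Subcooling = 48 - 42
Subcooling = 6 K

6


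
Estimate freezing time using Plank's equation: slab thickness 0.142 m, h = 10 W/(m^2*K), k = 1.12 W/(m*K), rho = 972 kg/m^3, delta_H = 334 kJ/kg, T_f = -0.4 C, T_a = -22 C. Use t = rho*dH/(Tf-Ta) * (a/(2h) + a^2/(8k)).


dT = -0.4 - (-22) = 21.6 K
term1 = a/(2h) = 0.142/(2*10) = 0.0071
term2 = a^2/(8k) = 0.142^2/(8*1.12) = 0.002250446429
t = rho*dH*1000/dT * (term1 + term2)
t = 972*334*1000/21.6 * (0.0071 + 0.002250446429)
t = 140537 s

140537


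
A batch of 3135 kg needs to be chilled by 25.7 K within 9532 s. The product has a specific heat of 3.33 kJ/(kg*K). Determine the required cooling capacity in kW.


Q = m * cp * dT / t
Q = 3135 * 3.33 * 25.7 / 9532
Q = 28.147 kW

28.147


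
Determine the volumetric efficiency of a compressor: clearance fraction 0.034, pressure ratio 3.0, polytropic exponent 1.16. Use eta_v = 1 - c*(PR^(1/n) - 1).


PR^(1/n) = 3.0^(1/1.16) = 2.57816926
eta_v = 1 - 0.034 * (2.57816926 - 1)
eta_v = 0.9463

0.9463


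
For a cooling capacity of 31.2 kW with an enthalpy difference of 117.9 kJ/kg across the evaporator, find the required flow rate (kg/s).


m_dot = Q / dh
m_dot = 31.2 / 117.9
m_dot = 0.2646 kg/s

0.2646


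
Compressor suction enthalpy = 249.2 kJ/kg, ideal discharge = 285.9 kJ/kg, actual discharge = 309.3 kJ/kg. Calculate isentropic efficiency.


dh_ideal = 285.9 - 249.2 = 36.7 kJ/kg
dh_actual = 309.3 - 249.2 = 60.1 kJ/kg
eta_s = dh_ideal / dh_actual = 36.7 / 60.1
eta_s = 0.6106

0.6106


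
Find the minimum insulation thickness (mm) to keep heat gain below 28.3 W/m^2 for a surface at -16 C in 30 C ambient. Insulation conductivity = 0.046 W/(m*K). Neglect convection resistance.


dT = 30 - (-16) = 46 K
thickness = k * dT / q_max * 1000
thickness = 0.046 * 46 / 28.3 * 1000
thickness = 74.8 mm

74.8


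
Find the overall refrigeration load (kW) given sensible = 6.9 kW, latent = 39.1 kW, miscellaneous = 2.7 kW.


Q_total = Q_s + Q_l + Q_misc
Q_total = 6.9 + 39.1 + 2.7
Q_total = 48.7 kW

48.7


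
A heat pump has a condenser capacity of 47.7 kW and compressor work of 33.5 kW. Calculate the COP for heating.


COP_hp = Q_cond / W
COP_hp = 47.7 / 33.5
COP_hp = 1.424

1.424


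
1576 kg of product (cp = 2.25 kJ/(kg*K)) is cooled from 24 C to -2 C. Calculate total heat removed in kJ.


dT = 24 - (-2) = 26 K
Q = m * cp * dT = 1576 * 2.25 * 26
Q = 92196 kJ

92196


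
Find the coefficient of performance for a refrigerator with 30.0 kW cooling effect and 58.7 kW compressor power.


COP = Q_evap / W
COP = 30.0 / 58.7
COP = 0.511

0.511


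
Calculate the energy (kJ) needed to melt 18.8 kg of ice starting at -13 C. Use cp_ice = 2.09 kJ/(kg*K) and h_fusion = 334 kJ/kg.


Sensible heat = cp * dT = 2.09 * 13 = 27.17 kJ/kg
Total per kg = 27.17 + 334 = 361.17 kJ/kg
Q = m * total = 18.8 * 361.17
Q = 6790.0 kJ

6790.0


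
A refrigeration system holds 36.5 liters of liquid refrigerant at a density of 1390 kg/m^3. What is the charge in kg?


Charge = V * rho / 1000
Charge = 36.5 * 1390 / 1000
Charge = 50.74 kg

50.74


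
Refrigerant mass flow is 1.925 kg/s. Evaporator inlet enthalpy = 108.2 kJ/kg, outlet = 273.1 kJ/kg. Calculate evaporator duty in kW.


dh = 273.1 - 108.2 = 164.9 kJ/kg
Q_evap = m_dot * dh = 1.925 * 164.9
Q_evap = 317.43 kW

317.43


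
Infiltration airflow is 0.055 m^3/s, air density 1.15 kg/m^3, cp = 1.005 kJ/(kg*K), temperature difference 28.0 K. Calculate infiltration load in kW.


Q = V_dot * rho * cp * dT
Q = 0.055 * 1.15 * 1.005 * 28.0
Q = 1.78 kW

1.78


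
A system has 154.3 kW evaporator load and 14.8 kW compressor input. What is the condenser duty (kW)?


Q_cond = Q_evap + W
Q_cond = 154.3 + 14.8
Q_cond = 169.1 kW

169.1


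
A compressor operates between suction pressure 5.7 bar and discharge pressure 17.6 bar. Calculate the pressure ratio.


PR = P_high / P_low
PR = 17.6 / 5.7
PR = 3.088

3.088


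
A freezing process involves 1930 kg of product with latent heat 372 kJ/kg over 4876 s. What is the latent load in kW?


Q_lat = m * h_fg / t
Q_lat = 1930 * 372 / 4876
Q_lat = 147.24 kW

147.24


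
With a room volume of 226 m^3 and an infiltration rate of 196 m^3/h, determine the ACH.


ACH = flow / volume
ACH = 196 / 226
ACH = 0.867

0.867


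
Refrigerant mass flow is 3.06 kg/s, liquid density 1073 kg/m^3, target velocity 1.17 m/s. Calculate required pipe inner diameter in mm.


A = m_dot / (rho * v) = 3.06 / (1073 * 1.17) = 0.002437450713 m^2
d = sqrt(4*A/pi) * 1000
d = 55.7 mm

55.7


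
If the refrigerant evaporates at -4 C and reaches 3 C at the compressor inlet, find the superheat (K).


Superheat = T_suction - T_evap
Superheat = 3 - (-4)
Superheat = 7 K

7


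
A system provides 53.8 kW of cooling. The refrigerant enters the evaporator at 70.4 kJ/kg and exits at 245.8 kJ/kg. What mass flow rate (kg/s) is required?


dh = 245.8 - 70.4 = 175.4 kJ/kg
m_dot = Q / dh = 53.8 / 175.4 = 0.3067 kg/s

0.3067


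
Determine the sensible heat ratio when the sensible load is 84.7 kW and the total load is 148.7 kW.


SHR = Q_sensible / Q_total
SHR = 84.7 / 148.7
SHR = 0.57

0.57


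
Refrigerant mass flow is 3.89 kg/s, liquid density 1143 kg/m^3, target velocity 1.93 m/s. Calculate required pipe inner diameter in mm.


A = m_dot / (rho * v) = 3.89 / (1143 * 1.93) = 0.001763380614 m^2
d = sqrt(4*A/pi) * 1000
d = 47.4 mm

47.4


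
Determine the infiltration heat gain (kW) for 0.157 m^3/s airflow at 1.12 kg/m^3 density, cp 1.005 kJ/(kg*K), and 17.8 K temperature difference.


Q = V_dot * rho * cp * dT
Q = 0.157 * 1.12 * 1.005 * 17.8
Q = 3.146 kW

3.146


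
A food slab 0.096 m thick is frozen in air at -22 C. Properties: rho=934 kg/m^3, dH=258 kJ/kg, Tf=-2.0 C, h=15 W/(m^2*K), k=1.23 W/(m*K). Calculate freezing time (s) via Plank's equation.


dT = -2.0 - (-22) = 20.0 K
term1 = a/(2h) = 0.096/(2*15) = 0.0032
term2 = a^2/(8k) = 0.096^2/(8*1.23) = 0.0009365853659
t = rho*dH*1000/dT * (term1 + term2)
t = 934*258*1000/20.0 * (0.0032 + 0.0009365853659)
t = 49840 s

49840


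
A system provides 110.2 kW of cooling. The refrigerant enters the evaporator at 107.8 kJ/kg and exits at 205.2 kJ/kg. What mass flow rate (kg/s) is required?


dh = 205.2 - 107.8 = 97.4 kJ/kg
m_dot = Q / dh = 110.2 / 97.4 = 1.1314 kg/s

1.1314


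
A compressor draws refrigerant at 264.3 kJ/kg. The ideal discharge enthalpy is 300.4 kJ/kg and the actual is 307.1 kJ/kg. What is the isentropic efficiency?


dh_ideal = 300.4 - 264.3 = 36.1 kJ/kg
dh_actual = 307.1 - 264.3 = 42.8 kJ/kg
eta_s = dh_ideal / dh_actual = 36.1 / 42.8
eta_s = 0.8435

0.8435


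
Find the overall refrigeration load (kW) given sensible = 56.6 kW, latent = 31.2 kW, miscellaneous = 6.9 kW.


Q_total = Q_s + Q_l + Q_misc
Q_total = 56.6 + 31.2 + 6.9
Q_total = 94.7 kW

94.7


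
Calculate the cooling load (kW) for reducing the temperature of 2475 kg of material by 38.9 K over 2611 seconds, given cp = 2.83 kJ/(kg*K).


Q = m * cp * dT / t
Q = 2475 * 2.83 * 38.9 / 2611
Q = 104.353 kW

104.353


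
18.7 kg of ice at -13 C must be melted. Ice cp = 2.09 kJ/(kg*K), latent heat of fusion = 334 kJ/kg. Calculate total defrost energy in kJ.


Sensible heat = cp * dT = 2.09 * 13 = 27.17 kJ/kg
Total per kg = 27.17 + 334 = 361.17 kJ/kg
Q = m * total = 18.7 * 361.17
Q = 6753.9 kJ

6753.9


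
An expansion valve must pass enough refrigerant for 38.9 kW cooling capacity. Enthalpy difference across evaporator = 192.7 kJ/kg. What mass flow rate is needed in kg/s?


m_dot = Q / dh
m_dot = 38.9 / 192.7
m_dot = 0.2019 kg/s

0.2019


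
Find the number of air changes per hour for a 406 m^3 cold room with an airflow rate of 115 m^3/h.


ACH = flow / volume
ACH = 115 / 406
ACH = 0.283

0.283


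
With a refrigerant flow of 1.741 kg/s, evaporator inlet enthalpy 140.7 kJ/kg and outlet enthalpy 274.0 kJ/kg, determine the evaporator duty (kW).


dh = 274.0 - 140.7 = 133.3 kJ/kg
Q_evap = m_dot * dh = 1.741 * 133.3
Q_evap = 232.08 kW

232.08


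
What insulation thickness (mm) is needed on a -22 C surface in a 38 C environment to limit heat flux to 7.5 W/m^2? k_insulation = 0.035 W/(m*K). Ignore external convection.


dT = 38 - (-22) = 60 K
thickness = k * dT / q_max * 1000
thickness = 0.035 * 60 / 7.5 * 1000
thickness = 280.0 mm

280.0


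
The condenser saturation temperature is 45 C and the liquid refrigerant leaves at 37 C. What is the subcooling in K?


Subcooling = T_cond - T_liquid
Subcooling = 45 - 37
Subcooling = 8 K

8


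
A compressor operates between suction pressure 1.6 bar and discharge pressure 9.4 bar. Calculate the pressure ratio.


PR = P_high / P_low
PR = 9.4 / 1.6
PR = 5.875

5.875


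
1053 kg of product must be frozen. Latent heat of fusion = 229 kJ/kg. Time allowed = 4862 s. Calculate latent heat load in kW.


Q_lat = m * h_fg / t
Q_lat = 1053 * 229 / 4862
Q_lat = 49.6 kW

49.6


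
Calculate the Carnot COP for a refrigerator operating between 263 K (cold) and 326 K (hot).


dT = 326 - 263 = 63 K
COP_carnot = T_cold / dT = 263 / 63
COP_carnot = 4.175

4.175


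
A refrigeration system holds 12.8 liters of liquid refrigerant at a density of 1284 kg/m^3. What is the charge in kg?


Charge = V * rho / 1000
Charge = 12.8 * 1284 / 1000
Charge = 16.44 kg

16.44


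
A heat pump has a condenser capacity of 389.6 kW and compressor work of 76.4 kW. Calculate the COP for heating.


COP_hp = Q_cond / W
COP_hp = 389.6 / 76.4
COP_hp = 5.099

5.099


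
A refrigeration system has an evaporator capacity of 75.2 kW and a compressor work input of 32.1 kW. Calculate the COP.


COP = Q_evap / W
COP = 75.2 / 32.1
COP = 2.343

2.343


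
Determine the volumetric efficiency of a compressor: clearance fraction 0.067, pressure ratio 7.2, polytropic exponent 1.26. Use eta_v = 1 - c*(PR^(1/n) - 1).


PR^(1/n) = 7.2^(1/1.26) = 4.79096079
eta_v = 1 - 0.067 * (4.79096079 - 1)
eta_v = 0.746

0.746


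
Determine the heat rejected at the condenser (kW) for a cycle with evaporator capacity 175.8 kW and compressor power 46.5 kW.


Q_cond = Q_evap + W
Q_cond = 175.8 + 46.5
Q_cond = 222.3 kW

222.3


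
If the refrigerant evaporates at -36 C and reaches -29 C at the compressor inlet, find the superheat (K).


Superheat = T_suction - T_evap
Superheat = -29 - (-36)
Superheat = 7 K

7


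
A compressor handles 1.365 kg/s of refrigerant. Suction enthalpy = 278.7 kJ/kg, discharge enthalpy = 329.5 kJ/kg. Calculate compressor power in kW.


dh = 329.5 - 278.7 = 50.8 kJ/kg
W = m_dot * dh = 1.365 * 50.8 = 69.34 kW

69.34


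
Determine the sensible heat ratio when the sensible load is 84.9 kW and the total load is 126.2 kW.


SHR = Q_sensible / Q_total
SHR = 84.9 / 126.2
SHR = 0.673

0.673


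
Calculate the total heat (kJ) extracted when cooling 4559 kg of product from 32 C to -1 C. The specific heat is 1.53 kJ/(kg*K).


dT = 32 - (-1) = 33 K
Q = m * cp * dT = 4559 * 1.53 * 33
Q = 230184 kJ

230184


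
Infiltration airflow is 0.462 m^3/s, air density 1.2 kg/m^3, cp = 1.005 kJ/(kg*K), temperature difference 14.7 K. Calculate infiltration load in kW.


Q = V_dot * rho * cp * dT
Q = 0.462 * 1.2 * 1.005 * 14.7
Q = 8.19 kW

8.19


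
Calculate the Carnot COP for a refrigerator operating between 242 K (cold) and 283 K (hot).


dT = 283 - 242 = 41 K
COP_carnot = T_cold / dT = 242 / 41
COP_carnot = 5.902

5.902


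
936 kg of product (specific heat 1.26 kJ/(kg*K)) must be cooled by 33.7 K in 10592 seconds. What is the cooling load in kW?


Q = m * cp * dT / t
Q = 936 * 1.26 * 33.7 / 10592
Q = 3.752 kW

3.752


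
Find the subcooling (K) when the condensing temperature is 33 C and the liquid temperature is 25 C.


Subcooling = T_cond - T_liquid
Subcooling = 33 - 25
Subcooling = 8 K

8


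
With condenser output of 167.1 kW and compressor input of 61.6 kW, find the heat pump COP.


COP_hp = Q_cond / W
COP_hp = 167.1 / 61.6
COP_hp = 2.713

2.713


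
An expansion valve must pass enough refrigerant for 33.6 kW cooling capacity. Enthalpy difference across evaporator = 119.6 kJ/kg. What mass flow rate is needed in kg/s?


m_dot = Q / dh
m_dot = 33.6 / 119.6
m_dot = 0.2809 kg/s

0.2809


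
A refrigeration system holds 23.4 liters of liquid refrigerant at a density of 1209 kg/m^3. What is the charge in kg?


Charge = V * rho / 1000
Charge = 23.4 * 1209 / 1000
Charge = 28.29 kg

28.29


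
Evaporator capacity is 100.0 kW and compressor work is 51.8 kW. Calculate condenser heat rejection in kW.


Q_cond = Q_evap + W
Q_cond = 100.0 + 51.8
Q_cond = 151.8 kW

151.8


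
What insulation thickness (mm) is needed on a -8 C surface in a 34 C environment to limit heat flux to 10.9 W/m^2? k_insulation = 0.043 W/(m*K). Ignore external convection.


dT = 34 - (-8) = 42 K
thickness = k * dT / q_max * 1000
thickness = 0.043 * 42 / 10.9 * 1000
thickness = 165.7 mm

165.7


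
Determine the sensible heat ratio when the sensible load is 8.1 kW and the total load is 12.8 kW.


SHR = Q_sensible / Q_total
SHR = 8.1 / 12.8
SHR = 0.633

0.633


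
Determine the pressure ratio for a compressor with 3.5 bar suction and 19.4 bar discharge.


PR = P_high / P_low
PR = 19.4 / 3.5
PR = 5.543

5.543


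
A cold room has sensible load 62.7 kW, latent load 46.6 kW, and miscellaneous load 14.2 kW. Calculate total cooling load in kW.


Q_total = Q_s + Q_l + Q_misc
Q_total = 62.7 + 46.6 + 14.2
Q_total = 123.5 kW

123.5
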